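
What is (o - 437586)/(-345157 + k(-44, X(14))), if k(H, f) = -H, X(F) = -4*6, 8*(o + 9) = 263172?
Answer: 809397/690226 ≈ 1.1727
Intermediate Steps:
o = 65775/2 (o = -9 + (1/8)*263172 = -9 + 65793/2 = 65775/2 ≈ 32888.)
X(F) = -24
(o - 437586)/(-345157 + k(-44, X(14))) = (65775/2 - 437586)/(-345157 - 1*(-44)) = -809397/(2*(-345157 + 44)) = -809397/2/(-345113) = -809397/2*(-1/345113) = 809397/690226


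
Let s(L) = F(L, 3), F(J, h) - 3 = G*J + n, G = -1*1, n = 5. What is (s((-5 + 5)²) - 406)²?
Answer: 158404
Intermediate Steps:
G = -1
F(J, h) = 8 - J (F(J, h) = 3 + (-J + 5) = 3 + (5 - J) = 8 - J)
s(L) = 8 - L
(s((-5 + 5)²) - 406)² = ((8 - (-5 + 5)²) - 406)² = ((8 - 1*0²) - 406)² = ((8 - 1*0) - 406)² = ((8 + 0) - 406)² = (8 - 406)² = (-398)² = 158404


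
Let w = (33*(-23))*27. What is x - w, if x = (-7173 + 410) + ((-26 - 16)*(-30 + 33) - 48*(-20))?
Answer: 14564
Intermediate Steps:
w = -20493 (w = -759*27 = -20493)
x = -5929 (x = -6763 + (-42*3 + 960) = -6763 + (-126 + 960) = -6763 + 834 = -5929)
x - w = -5929 - 1*(-20493) = -5929 + 20493 = 14564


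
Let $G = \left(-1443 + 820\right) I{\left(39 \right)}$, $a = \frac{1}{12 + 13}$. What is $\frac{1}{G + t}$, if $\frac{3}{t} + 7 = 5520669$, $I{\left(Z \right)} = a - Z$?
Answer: $\frac{138016550}{3349948742999} \approx 4.12 \cdot 10^{-5}$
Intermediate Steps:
$a = \frac{1}{25} \approx 0.04$
$I{\left(Z \right)} = \frac{1}{25} - Z$
$t = \frac{3}{5520662}$ ($t = \frac{3}{-7 + 5520669} = \frac{3}{5520662} \approx 5.4341 \cdot 10^{-7}$)
$G = \frac{606802}{25}$ ($G = \left(-1443 + 820\right) \left(\frac{1}{25} - 39\right) = - 623 \left(\frac{1}{25} - 39\right) = \left(-623\right) \left(- \frac{974}{25}\right) = \frac{606802}{25} \approx 24272.0$)
$\frac{1}{G + t} = \frac{1}{\frac{606802}{25} + \frac{3}{5520662}} = \frac{1}{\frac{3349948742999}{138016550}} = \frac{138016550}{3349948742999}$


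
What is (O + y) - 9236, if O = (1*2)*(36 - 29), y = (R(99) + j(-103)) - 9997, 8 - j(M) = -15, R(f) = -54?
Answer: -19250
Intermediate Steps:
j(M) = 23 (j(M) = 8 - 1*(-15) = 8 + 15 = 23)
y = -10028 (y = (-54 + 23) - 9997 = -31 - 9997 = -10028)
O = 14 (O = 2*7 = 14)
(O + y) - 9236 = (14 - 10028) - 9236 = -10014 - 9236 = -19250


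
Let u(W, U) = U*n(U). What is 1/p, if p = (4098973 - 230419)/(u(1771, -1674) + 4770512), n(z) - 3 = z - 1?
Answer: 3784720/1934277 ≈ 1.9567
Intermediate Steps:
n(z) = 2 + z (n(z) = 3 + (z - 1) = 3 + (-1 + z) = 2 + z)
u(W, U) = U*(2 + U)
p = 1934277/3784720 (p = (4098973 - 230419)/(-1674*(2 - 1674) + 4770512) = 3868554/(-1674*(-1672) + 4770512) = 3868554/(2798928 + 4770512) = 3868554/7569440 = 3868554*(1/7569440) = 1934277/3784720 ≈ 0.51108)
1/p = 1/(1934277/3784720) = 3784720/1934277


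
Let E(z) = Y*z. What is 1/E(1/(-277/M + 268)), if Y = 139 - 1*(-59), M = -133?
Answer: 35921/26334 ≈ 1.3641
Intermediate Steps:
Y = 198 (Y = 139 + 59 = 198)
E(z) = 198*z
1/E(1/(-277/M + 268)) = 1/(198/(-277/(-133) + 268)) = 1/(198/(-277*(-1/133) + 268)) = 1/(198/(277/133 + 268)) = 1/(198/(35921/133)) = 1/(198*(133/35921)) = 1/(26334/35921) = 35921/26334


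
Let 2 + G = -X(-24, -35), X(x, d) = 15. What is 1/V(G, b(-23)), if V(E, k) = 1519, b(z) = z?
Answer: 1/1519 ≈ 0.00065833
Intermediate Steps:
G = -17 (G = -2 - 1*15 = -2 - 15 = -17)
1/V(G, b(-23)) = 1/1519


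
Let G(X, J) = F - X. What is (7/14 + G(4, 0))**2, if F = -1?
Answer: 81/4 ≈ 20.250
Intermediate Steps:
G(X, J) = -1 - X
(7/14 + G(4, 0))**2 = (7/14 + (-1 - 1*4))**2 = (7*(1/14) + (-1 - 4))**2 = (1/2 - 5)**2 = (-9/2)**2 = 81/4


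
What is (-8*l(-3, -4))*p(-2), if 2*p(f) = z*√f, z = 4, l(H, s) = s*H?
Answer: -192*I*√2 ≈ -271.53*I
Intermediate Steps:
l(H, s) = H*s
p(f) = 2*√f (p(f) = (4*√f)/2 = 2*√f)
(-8*l(-3, -4))*p(-2) = (-(-24)*(-4))*(2*√(-2)) = (-8*12)*(2*(I*√2)) = -192*I*√2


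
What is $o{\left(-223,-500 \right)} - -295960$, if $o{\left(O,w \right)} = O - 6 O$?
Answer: $297075$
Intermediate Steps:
$o{\left(O,w \right)} = - 5 O$
$o{\left(-223,-500 \right)} - -295960 = \left(-5\right) \left(-223\right) - -295960 = 1115 + 295960 = 297075$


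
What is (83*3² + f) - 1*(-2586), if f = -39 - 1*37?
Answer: 3257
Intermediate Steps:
f = -76 (f = -39 - 37 = -76)
(83*3² + f) - 1*(-2586) = (83*3² - 76) - 1*(-2586) = (83*9 - 76) + 2586 = (747 - 76) + 2586 = 671 + 2586 = 3257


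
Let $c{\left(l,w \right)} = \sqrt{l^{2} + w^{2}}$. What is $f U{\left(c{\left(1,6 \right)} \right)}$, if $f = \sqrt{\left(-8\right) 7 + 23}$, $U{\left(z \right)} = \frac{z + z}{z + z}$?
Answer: $i \sqrt{33} \approx 5.7446 i$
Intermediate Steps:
$U{\left(z \right)} = 1$ ($U{\left(z \right)} = \frac{2 z}{2 z} = 2 z \frac{1}{2 z} = 1$)
$f = i \sqrt{33}$ ($f = \sqrt{-56 + 23} = \sqrt{-33} = i \sqrt{33} \approx 5.7446 i$)
$f U{\left(c{\left(1,6 \right)} \right)} = i \sqrt{33} \cdot 1 = i \sqrt{33}$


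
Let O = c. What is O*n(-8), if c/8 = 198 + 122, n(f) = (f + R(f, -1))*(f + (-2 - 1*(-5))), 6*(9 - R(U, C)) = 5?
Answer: -6400/3 ≈ -2133.3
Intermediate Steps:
R(U, C) = 49/6 (R(U, C) = 9 - ⅙*5 = 9 - ⅚ = 49/6)
n(f) = (3 + f)*(49/6 + f) (n(f) = (f + 49/6)*(f + (-2 - 1*(-5))) = (49/6 + f)*(f + (-2 + 5)) = (49/6 + f)*(f + 3) = (49/6 + f)*(3 + f) = (3 + f)*(49/6 + f))
c = 2560 (c = 8*(198 + 122) = 8*320 = 2560)
O = 2560
O*n(-8) = 2560*(49/2 + (-8)² + (67/6)*(-8)) = 2560*(49/2 + 64 - 268/3) = 2560*(-⅚) = -6400/3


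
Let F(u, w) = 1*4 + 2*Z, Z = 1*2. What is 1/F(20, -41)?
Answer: 1/8 ≈ 0.12500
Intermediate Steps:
Z = 2
F(u, w) = 8 (F(u, w) = 1*4 + 2*2 = 4 + 4 = 8)
1/F(20, -41) = 1/8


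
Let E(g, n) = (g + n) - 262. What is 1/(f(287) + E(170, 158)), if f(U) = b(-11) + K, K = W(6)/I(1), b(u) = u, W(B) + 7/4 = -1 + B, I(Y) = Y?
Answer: 4/233 ≈ 0.017167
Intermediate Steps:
W(B) = -11/4 + B (W(B) = -7/4 + (-1 + B) = -11/4 + B)
E(g, n) = -262 + g + n
K = 13/4 (K = (-11/4 + 6)/1 = (13/4)*1 = 13/4 ≈ 3.2500)
f(U) = -31/4 (f(U) = -11 + 13/4 = -31/4)
1/(f(287) + E(170, 158)) = 1/(-31/4 + (-262 + 170 + 158)) = 1/(-31/4 + 66) = 1/(233/4) = 4/233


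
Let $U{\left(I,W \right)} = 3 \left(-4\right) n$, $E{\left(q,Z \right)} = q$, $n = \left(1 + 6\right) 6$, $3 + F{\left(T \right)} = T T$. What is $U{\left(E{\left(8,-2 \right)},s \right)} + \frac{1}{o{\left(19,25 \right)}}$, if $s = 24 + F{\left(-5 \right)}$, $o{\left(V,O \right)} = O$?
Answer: $- \frac{12599}{25} \approx -503.96$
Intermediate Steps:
$F{\left(T \right)} = -3 + T^{2}$ ($F{\left(T \right)} = -3 + T T = -3 + T^{2}$)
$s = 46$ ($s = 24 - \left(3 - \left(-5\right)^{2}\right) = 24 + \left(-3 + 25\right) = 24 + 22 = 46$)
$n = 42$ ($n = 7 \cdot 6 = 42$)
$U{\left(I,W \right)} = -504$ ($U{\left(I,W \right)} = 3 \left(-4\right) 42 = \left(-12\right) 42 = -504$)
$U{\left(E{\left(8,-2 \right)},s \right)} + \frac{1}{o{\left(19,25 \right)}} = -504 + \frac{1}{25} = - \frac{12599}{25}$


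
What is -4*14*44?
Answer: -2464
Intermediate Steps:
-4*14*44 = -56*44 = -2464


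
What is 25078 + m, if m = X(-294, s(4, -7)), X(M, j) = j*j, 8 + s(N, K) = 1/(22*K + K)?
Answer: 651708359/25921 ≈ 25142.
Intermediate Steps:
s(N, K) = -8 + 1/(23*K) (s(N, K) = -8 + 1/(22*K + K) = -8 + 1/(23*K))
X(M, j) = j²
m = 1661521/25921 (m = (-8 + (1/23)/(-7))² = (-8 + (1/23)*(-⅐))² = (-8 - 1/161)² = (-1289/161)² = 1661521/25921 ≈ 64.099)
25078 + m = 25078 + 1661521/25921 = 651708359/25921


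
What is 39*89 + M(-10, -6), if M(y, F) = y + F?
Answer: 3455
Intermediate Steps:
M(y, F) = F + y
39*89 + M(-10, -6) = 39*89 + (-6 - 10) = 3471 - 16 = 3455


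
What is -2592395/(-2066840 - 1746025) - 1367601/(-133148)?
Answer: 1111930039265/101535069804 ≈ 10.951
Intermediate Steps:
-2592395/(-2066840 - 1746025) - 1367601/(-133148) = -2592395/(-3812865) - 1367601*(-1/133148) = -2592395*(-1/3812865) + 1367601/133148 = 518479/762573 + 1367601/133148 = 1111930039265/101535069804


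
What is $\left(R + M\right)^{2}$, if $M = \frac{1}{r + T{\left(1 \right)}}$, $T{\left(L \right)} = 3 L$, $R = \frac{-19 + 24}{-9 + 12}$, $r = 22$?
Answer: $\frac{16384}{5625} \approx 2.9127$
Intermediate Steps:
$R = \frac{5}{3} \approx 1.6667$
$M = \frac{1}{25}$ ($M = \frac{1}{22 + 3 \cdot 1} = \frac{1}{22 + 3} = \frac{1}{25} \approx 0.04$)
$\left(R + M\right)^{2} = \left(\frac{5}{3} + \frac{1}{25}\right)^{2} = \left(\frac{128}{75}\right)^{2} = \frac{16384}{5625}$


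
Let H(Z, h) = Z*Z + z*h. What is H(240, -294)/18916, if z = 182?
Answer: 1023/4729 ≈ 0.21632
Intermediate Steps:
H(Z, h) = Z² + 182*h (H(Z, h) = Z*Z + 182*h = Z² + 182*h)
H(240, -294)/18916 = (240² + 182*(-294))/18916 = (57600 - 53508)*(1/18916) = 4092*(1/18916) = 1023/4729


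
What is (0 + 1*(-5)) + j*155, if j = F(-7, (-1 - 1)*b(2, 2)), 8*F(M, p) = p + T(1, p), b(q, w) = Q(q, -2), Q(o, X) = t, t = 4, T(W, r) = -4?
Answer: -475/2 ≈ -237.50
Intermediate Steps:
Q(o, X) = 4
b(q, w) = 4
F(M, p) = -½ + p/8 (F(M, p) = (p - 4)/8 = (-4 + p)/8 = -½ + p/8)
j = -3/2 (j = -½ + ((-1 - 1)*4)/8 = -½ + (-2*4)/8 = -½ + (⅛)*(-8) = -½ - 1 = -3/2 ≈ -1.5000)
(0 + 1*(-5)) + j*155 = (0 + 1*(-5)) - 3/2*155 = (0 - 5) - 465/2 = -5 - 465/2 = -475/2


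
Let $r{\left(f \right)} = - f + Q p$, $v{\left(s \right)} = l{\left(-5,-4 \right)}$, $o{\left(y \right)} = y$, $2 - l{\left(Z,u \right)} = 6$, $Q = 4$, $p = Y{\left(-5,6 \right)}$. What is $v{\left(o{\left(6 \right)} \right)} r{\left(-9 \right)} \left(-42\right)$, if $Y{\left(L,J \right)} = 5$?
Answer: $4872$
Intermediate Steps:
$p = 5$
$l{\left(Z,u \right)} = -4$ ($l{\left(Z,u \right)} = 2 - 6 = -4$)
$v{\left(s \right)} = -4$
$r{\left(f \right)} = 20 - f$ ($r{\left(f \right)} = - f + 4 \cdot 5 = - f + 20 = 20 - f$)
$v{\left(o{\left(6 \right)} \right)} r{\left(-9 \right)} \left(-42\right) = - 4 \left(20 - -9\right) \left(-42\right) = - 4 \left(20 + 9\right) \left(-42\right) = \left(-4\right) 29 \left(-42\right) = \left(-116\right) \left(-42\right) = 4872$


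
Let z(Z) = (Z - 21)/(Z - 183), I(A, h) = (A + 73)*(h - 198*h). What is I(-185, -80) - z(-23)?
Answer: -181807382/103 ≈ -1.7651e+6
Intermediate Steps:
I(A, h) = -197*h*(73 + A) (I(A, h) = (73 + A)*(-197*h) = -197*h*(73 + A))
z(Z) = (-21 + Z)/(-183 + Z)
I(-185, -80) - z(-23) = -197*(-80)*(73 - 185) - (-21 - 23)/(-183 - 23) = -197*(-80)*(-112) - (-44)/(-206) = -1765120 - (-1)*(-44)/206 = -1765120 - 1*22/103 = -1765120 - 22/103 = -181807382/103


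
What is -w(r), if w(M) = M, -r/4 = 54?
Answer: 216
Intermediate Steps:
r = -216 (r = -4*54 = -216)
-w(r) = -1*(-216) = 216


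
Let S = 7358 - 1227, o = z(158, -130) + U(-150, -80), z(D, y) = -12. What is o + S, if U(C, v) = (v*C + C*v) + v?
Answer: 30039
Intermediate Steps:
U(C, v) = v + 2*C*v (U(C, v) = (C*v + C*v) + v = 2*C*v + v = v + 2*C*v)
o = 23908 (o = -12 - 80*(1 + 2*(-150)) = -12 - 80*(1 - 300) = -12 - 80*(-299) = -12 + 23920 = 23908)
S = 6131
o + S = 23908 + 6131 = 30039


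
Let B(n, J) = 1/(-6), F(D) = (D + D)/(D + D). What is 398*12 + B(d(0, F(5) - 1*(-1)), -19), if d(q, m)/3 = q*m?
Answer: 28655/6 ≈ 4775.8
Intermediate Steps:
F(D) = 1 (F(D) = (2*D)/((2*D)) = (2*D)*(1/(2*D)) = 1)
d(q, m) = 3*m*q (d(q, m) = 3*(q*m) = 3*(m*q) = 3*m*q)
B(n, J) = -1/6
398*12 + B(d(0, F(5) - 1*(-1)), -19) = 398*12 - 1/6 = 4776 - 1/6 = 28655/6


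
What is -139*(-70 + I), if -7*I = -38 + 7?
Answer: 63801/7 ≈ 9114.4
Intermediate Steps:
I = 31/7 (I = -(-38 + 7)/7 = -1/7*(-31) = 31/7 ≈ 4.4286)
-139*(-70 + I) = -139*(-70 + 31/7) = -139*(-459/7) = 63801/7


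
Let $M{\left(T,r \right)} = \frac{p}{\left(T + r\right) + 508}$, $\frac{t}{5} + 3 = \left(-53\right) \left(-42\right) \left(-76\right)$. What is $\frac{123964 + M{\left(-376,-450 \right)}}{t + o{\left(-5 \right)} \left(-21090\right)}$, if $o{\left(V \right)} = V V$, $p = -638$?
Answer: $- \frac{3942119}{43666011} \approx -0.090279$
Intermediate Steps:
$t = -845895$ ($t = -15 + 5 \left(-53\right) \left(-42\right) \left(-76\right) = -15 + 5 \cdot 2226 \left(-76\right) = -15 + 5 \left(-169176\right) = -15 - 845880 = -845895$)
$o{\left(V \right)} = V^{2}$
$M{\left(T,r \right)} = - \frac{638}{508 + T + r}$ ($M{\left(T,r \right)} = - \frac{638}{\left(T + r\right) + 508} = - \frac{638}{508 + T + r}$)
$\frac{123964 + M{\left(-376,-450 \right)}}{t + o{\left(-5 \right)} \left(-21090\right)} = \frac{123964 - \frac{638}{508 - 376 - 450}}{-845895 + \left(-5\right)^{2} \left(-21090\right)} = \frac{123964 - \frac{638}{-318}}{-845895 + 25 \left(-21090\right)} = \frac{123964 - - \frac{319}{159}}{-845895 - 527250} = \frac{123964 + \frac{319}{159}}{-1373145} = \frac{19710595}{159} \left(- \frac{1}{1373145}\right) = - \frac{3942119}{43666011}$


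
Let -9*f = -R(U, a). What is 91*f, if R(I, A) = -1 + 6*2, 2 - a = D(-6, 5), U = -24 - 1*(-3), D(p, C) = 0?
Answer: 1001/9 ≈ 111.22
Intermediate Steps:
U = -21 (U = -24 + 3 = -21)
a = 2 (a = 2 - 1*0 = 2 + 0 = 2)
R(I, A) = 11 (R(I, A) = -1 + 12 = 11)
f = 11/9 (f = -(-1)*11/9 = -1/9*(-11) = 11/9 ≈ 1.2222)
91*f = 91*(11/9) = 1001/9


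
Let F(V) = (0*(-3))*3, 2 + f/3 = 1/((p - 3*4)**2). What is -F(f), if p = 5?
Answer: 0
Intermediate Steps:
f = -291/49 (f = -6 + 3/((5 - 3*4)**2) = -6 + 3/((5 - 12)**2) = -6 + 3/((-7)**2) = -6 + 3/49 = -291/49 ≈ -5.9388)
F(V) = 0 (F(V) = 0*3 = 0)
-F(f) = -1*0 = 0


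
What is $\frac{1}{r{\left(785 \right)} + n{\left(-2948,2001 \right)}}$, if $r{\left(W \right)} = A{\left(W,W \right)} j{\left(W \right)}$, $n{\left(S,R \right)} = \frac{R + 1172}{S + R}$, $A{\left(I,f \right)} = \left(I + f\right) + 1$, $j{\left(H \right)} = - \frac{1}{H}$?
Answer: $- \frac{743395}{3978542} \approx -0.18685$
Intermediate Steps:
$A{\left(I,f \right)} = 1 + I + f$
$n{\left(S,R \right)} = \frac{1172 + R}{R + S}$
$r{\left(W \right)} = - \frac{1 + 2 W}{W}$ ($r{\left(W \right)} = \left(1 + W + W\right) \left(- \frac{1}{W}\right) = \left(1 + 2 W\right) \left(- \frac{1}{W}\right) = - \frac{1 + 2 W}{W}$)
$\frac{1}{r{\left(785 \right)} + n{\left(-2948,2001 \right)}} = \frac{1}{\left(-2 - \frac{1}{785}\right) + \frac{1172 + 2001}{2001 - 2948}} = \frac{1}{\left(-2 - \frac{1}{785}\right) + \frac{1}{-947} \cdot 3173} = \frac{1}{\left(-2 - \frac{1}{785}\right) - \frac{3173}{947}} = \frac{1}{- \frac{1571}{785} - \frac{3173}{947}} = \frac{1}{- \frac{3978542}{743395}} = - \frac{743395}{3978542}$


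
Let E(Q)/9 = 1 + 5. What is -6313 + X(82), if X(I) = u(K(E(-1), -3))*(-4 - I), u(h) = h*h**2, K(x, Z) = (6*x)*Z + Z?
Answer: 79709899937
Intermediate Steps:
E(Q) = 54 (E(Q) = 9*(1 + 5) = 9*6 = 54)
K(x, Z) = Z + 6*Z*x (K(x, Z) = 6*Z*x + Z = Z + 6*Z*x)
u(h) = h**3
X(I) = 3707437500 + 926859375*I (X(I) = (-3*(1 + 6*54))**3*(-4 - I) = (-3*(1 + 324))**3*(-4 - I) = (-3*325)**3*(-4 - I) = (-975)**3*(-4 - I) = -926859375*(-4 - I) = 3707437500 + 926859375*I)
-6313 + X(82) = -6313 + (3707437500 + 926859375*82) = -6313 + (3707437500 + 76002468750) = -6313 + 79709906250 = 79709899937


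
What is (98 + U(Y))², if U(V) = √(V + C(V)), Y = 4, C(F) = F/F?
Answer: (98 + √5)² ≈ 10047.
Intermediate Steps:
C(F) = 1
U(V) = √(1 + V) (U(V) = √(V + 1) = √(1 + V))
(98 + U(Y))² = (98 + √(1 + 4))² = (98 + √5)²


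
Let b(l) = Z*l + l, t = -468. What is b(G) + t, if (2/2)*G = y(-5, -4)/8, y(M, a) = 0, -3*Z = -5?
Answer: -468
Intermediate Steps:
Z = 5/3 (Z = -⅓*(-5) = 5/3 ≈ 1.6667)
G = 0 (G = 0/8 = 0*(⅛) = 0)
b(l) = 8*l/3 (b(l) = 5*l/3 + l = 8*l/3)
b(G) + t = (8/3)*0 - 468 = 0 - 468 = -468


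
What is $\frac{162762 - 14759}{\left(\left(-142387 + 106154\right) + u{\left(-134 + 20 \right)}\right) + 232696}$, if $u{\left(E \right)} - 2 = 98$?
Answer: $\frac{148003}{196563} \approx 0.75295$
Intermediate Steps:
$u{\left(E \right)} = 100$ ($u{\left(E \right)} = 2 + 98 = 100$)
$\frac{162762 - 14759}{\left(\left(-142387 + 106154\right) + u{\left(-134 + 20 \right)}\right) + 232696} = \frac{162762 - 14759}{\left(\left(-142387 + 106154\right) + 100\right) + 232696} = \frac{148003}{\left(-36233 + 100\right) + 232696} = \frac{148003}{-36133 + 232696} = \frac{148003}{196563}$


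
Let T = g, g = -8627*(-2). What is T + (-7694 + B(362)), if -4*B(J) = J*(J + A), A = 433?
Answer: -124775/2 ≈ -62388.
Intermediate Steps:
B(J) = -J*(433 + J)/4 (B(J) = -J*(J + 433)/4 = -J*(433 + J)/4)
g = 17254
T = 17254
T + (-7694 + B(362)) = 17254 + (-7694 - 1/4*362*(433 + 362)) = 17254 + (-7694 - 1/4*362*795) = 17254 + (-7694 - 143895/2) = 17254 - 159283/2 = -124775/2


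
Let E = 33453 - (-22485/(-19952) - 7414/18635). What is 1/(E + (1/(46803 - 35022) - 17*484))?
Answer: 4380240831120/110488381698006013 ≈ 3.9644e-5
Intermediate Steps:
E = 12437738976713/371805520 (E = 33453 - (-22485*(-1/19952) - 7414*1/18635) = 33453 - (22485/19952 - 7414/18635) = 33453 - 1*271083847/371805520 = 33453 - 271083847/371805520 = 12437738976713/371805520 ≈ 33452.)
1/(E + (1/(46803 - 35022) - 17*484)) = 1/(12437738976713/371805520 + (1/(46803 - 35022) - 17*484)) = 1/(12437738976713/371805520 + (1/11781 - 8228)) = 1/(12437738976713/371805520 - 96934067/11781) = 1/(110488381698006013/4380240831120) = 4380240831120/110488381698006013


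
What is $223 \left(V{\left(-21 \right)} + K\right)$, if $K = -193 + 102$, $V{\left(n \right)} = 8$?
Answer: $-18509$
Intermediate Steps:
$K = -91$
$223 \left(V{\left(-21 \right)} + K\right) = 223 \left(8 - 91\right) = 223 \left(-83\right) = -18509$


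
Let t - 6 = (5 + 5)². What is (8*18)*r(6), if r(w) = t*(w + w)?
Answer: 183168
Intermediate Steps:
t = 106 (t = 6 + (5 + 5)² = 6 + 10² = 6 + 100 = 106)
r(w) = 212*w (r(w) = 106*(w + w) = 106*(2*w) = 212*w)
(8*18)*r(6) = (8*18)*(212*6) = 144*1272 = 183168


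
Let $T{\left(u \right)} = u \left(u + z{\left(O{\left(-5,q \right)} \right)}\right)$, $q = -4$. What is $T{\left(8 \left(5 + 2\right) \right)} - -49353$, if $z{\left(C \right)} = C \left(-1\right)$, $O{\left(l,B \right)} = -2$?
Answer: $52601$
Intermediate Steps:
$z{\left(C \right)} = - C$
$T{\left(u \right)} = u \left(2 + u\right)$ ($T{\left(u \right)} = u \left(u - -2\right) = u \left(u + 2\right) = u \left(2 + u\right)$)
$T{\left(8 \left(5 + 2\right) \right)} - -49353 = 8 \left(5 + 2\right) \left(2 + 8 \left(5 + 2\right)\right) - -49353 = 8 \cdot 7 \left(2 + 8 \cdot 7\right) + 49353 = 56 \left(2 + 56\right) + 49353 = 56 \cdot 58 + 49353 = 3248 + 49353 = 52601$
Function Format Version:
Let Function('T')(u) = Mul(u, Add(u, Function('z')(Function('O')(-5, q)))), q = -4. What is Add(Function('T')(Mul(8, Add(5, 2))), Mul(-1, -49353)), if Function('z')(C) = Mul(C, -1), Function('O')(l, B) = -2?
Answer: 52601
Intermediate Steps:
Function('z')(C) = Mul(-1, C)
Function('T')(u) = Mul(u, Add(2, u)) (Function('T')(u) = Mul(u, Add(u, Mul(-1, -2))) = Mul(u, Add(u, 2)) = Mul(u, Add(2, u)))
Add(Function('T')(Mul(8, Add(5, 2))), Mul(-1, -49353)) = Add(Mul(Mul(8, Add(5, 2)), Add(2, Mul(8, Add(5, 2)))), Mul(-1, -49353)) = Add(Mul(Mul(8, 7), Add(2, Mul(8, 7))), 49353) = Add(Mul(56, Add(2, 56)), 49353) = Add(Mul(56, 58), 49353) = Add(3248, 49353) = 52601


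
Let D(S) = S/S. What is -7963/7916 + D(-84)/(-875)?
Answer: -6975541/6926500 ≈ -1.0071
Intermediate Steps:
D(S) = 1
-7963/7916 + D(-84)/(-875) = -7963/7916 + 1/(-875) = -7963*1/7916 + 1*(-1/875) = -7963/7916 - 1/875 = -6975541/6926500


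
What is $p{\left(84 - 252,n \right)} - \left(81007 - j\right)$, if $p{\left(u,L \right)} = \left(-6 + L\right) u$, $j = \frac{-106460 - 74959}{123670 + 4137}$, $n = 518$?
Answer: $- \frac{21346889980}{127807} \approx -1.6702 \cdot 10^{5}$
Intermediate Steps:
$j = - \frac{181419}{127807} \approx -1.4195$
$p{\left(u,L \right)} = u \left(-6 + L\right)$
$p{\left(84 - 252,n \right)} - \left(81007 - j\right) = \left(84 - 252\right) \left(-6 + 518\right) - \left(81007 - - \frac{181419}{127807}\right) = \left(84 - 252\right) 512 - \left(81007 + \frac{181419}{127807}\right) = \left(-168\right) 512 - \frac{10353443068}{127807} = -86016 - \frac{10353443068}{127807} = - \frac{21346889980}{127807}$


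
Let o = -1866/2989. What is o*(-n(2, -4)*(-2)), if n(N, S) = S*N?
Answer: 29856/2989 ≈ 9.9886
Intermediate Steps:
n(N, S) = N*S
o = -1866/2989 (o = -1866*1/2989 = -1866/2989 ≈ -0.62429)
o*(-n(2, -4)*(-2)) = -(-1866)*(2*(-4))*(-2)/2989 = -(-1866)*(-8*(-2))/2989 = -(-1866)*16/2989 = -1866/2989*(-16) = 29856/2989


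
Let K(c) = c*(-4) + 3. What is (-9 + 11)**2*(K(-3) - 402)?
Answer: -1548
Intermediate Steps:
K(c) = 3 - 4*c (K(c) = -4*c + 3 = 3 - 4*c)
(-9 + 11)**2*(K(-3) - 402) = (-9 + 11)**2*((3 - 4*(-3)) - 402) = 2**2*((3 + 12) - 402) = 4*(15 - 402) = 4*(-387) = -1548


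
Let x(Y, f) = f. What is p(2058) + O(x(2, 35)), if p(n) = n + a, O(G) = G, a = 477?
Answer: 2570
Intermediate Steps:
p(n) = 477 + n (p(n) = n + 477 = 477 + n)
p(2058) + O(x(2, 35)) = (477 + 2058) + 35 = 2535 + 35 = 2570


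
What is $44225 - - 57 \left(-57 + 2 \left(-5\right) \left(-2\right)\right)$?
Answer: $42116$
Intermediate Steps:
$44225 - - 57 \left(-57 + 2 \left(-5\right) \left(-2\right)\right) = 44225 - - 57 \left(-57 - -20\right) = 44225 - - 57 \left(-57 + 20\right) = 44225 - \left(-57\right) \left(-37\right) = 44225 - 2109 = 42116$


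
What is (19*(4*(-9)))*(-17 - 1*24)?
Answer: 28044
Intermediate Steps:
(19*(4*(-9)))*(-17 - 1*24) = (19*(-36))*(-17 - 24) = -684*(-41) = 28044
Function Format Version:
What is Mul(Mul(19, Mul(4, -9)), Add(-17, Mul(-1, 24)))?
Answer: 28044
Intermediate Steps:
Mul(Mul(19, Mul(4, -9)), Add(-17, Mul(-1, 24))) = Mul(Mul(19, -36), Add(-17, -24)) = Mul(-684, -41) = 28044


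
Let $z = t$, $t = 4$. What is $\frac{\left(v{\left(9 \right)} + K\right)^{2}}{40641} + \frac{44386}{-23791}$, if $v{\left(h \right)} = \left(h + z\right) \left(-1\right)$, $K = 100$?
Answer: $- \frac{541272449}{322296677} \approx -1.6794$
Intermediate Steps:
$z = 4$
$v{\left(h \right)} = -4 - h$ ($v{\left(h \right)} = \left(h + 4\right) \left(-1\right) = \left(4 + h\right) \left(-1\right) = -4 - h$)
$\frac{\left(v{\left(9 \right)} + K\right)^{2}}{40641} + \frac{44386}{-23791} = \frac{\left(\left(-4 - 9\right) + 100\right)^{2}}{40641} + \frac{44386}{-23791} = \left(\left(-4 - 9\right) + 100\right)^{2} \cdot \frac{1}{40641} + 44386 \left(- \frac{1}{23791}\right) = \left(-13 + 100\right)^{2} \cdot \frac{1}{40641} - \frac{44386}{23791} = 87^{2} \cdot \frac{1}{40641} - \frac{44386}{23791} = 7569 \cdot \frac{1}{40641} - \frac{44386}{23791} = \frac{2523}{13547} - \frac{44386}{23791} = - \frac{541272449}{322296677}$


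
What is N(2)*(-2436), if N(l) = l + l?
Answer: -9744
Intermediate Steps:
N(l) = 2*l
N(2)*(-2436) = (2*2)*(-2436) = 4*(-2436) = -9744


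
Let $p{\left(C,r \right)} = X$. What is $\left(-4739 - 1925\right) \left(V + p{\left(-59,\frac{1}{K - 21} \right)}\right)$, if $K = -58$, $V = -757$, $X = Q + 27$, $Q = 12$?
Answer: $4784752$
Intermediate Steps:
$X = 39$ ($X = 12 + 27 = 39$)
$p{\left(C,r \right)} = 39$
$\left(-4739 - 1925\right) \left(V + p{\left(-59,\frac{1}{K - 21} \right)}\right) = \left(-4739 - 1925\right) \left(-757 + 39\right) = \left(-6664\right) \left(-718\right) = 4784752$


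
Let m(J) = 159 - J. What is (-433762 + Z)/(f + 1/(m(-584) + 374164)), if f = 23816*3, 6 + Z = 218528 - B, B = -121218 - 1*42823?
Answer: -19194863493/26786355337 ≈ -0.71659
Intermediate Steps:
B = -164041 (B = -121218 - 42823 = -164041)
Z = 382563 (Z = -6 + (218528 - 1*(-164041)) = -6 + (218528 + 164041) = -6 + 382569 = 382563)
f = 71448
(-433762 + Z)/(f + 1/(m(-584) + 374164)) = (-433762 + 382563)/(71448 + 1/((159 - 1*(-584)) + 374164)) = -51199/(71448 + 1/((159 + 584) + 374164)) = -51199/(71448 + 1/(743 + 374164)) = -51199/(71448 + 1/374907) = -51199/26786355337/374907 = -51199*374907/26786355337 = -19194863493/26786355337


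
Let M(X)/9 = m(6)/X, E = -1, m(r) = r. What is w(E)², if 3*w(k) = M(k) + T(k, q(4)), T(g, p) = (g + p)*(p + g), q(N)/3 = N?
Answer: 4489/9 ≈ 498.78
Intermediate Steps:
q(N) = 3*N
T(g, p) = (g + p)² (T(g, p) = (g + p)*(g + p) = (g + p)²)
M(X) = 54/X (M(X) = 9*(6/X) = 54/X)
w(k) = 18/k + (12 + k)²/3 (w(k) = (54/k + (k + 3*4)²)/3 = (54/k + (k + 12)²)/3 = (54/k + (12 + k)²)/3 = ((12 + k)² + 54/k)/3 = 18/k + (12 + k)²/3)
w(E)² = (18/(-1) + (12 - 1)²/3)² = (18*(-1) + (⅓)*11²)² = (-18 + (⅓)*121)² = (-18 + 121/3)² = (67/3)² = 4489/9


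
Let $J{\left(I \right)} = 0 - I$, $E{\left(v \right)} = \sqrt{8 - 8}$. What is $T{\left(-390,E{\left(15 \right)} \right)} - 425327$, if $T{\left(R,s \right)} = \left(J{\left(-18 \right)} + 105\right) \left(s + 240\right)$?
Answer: $-395807$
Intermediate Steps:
$E{\left(v \right)} = 0$ ($E{\left(v \right)} = \sqrt{0} = 0$)
$J{\left(I \right)} = - I$
$T{\left(R,s \right)} = 29520 + 123 s$ ($T{\left(R,s \right)} = \left(\left(-1\right) \left(-18\right) + 105\right) \left(s + 240\right) = \left(18 + 105\right) \left(240 + s\right) = 123 \left(240 + s\right) = 29520 + 123 s$)
$T{\left(-390,E{\left(15 \right)} \right)} - 425327 = \left(29520 + 123 \cdot 0\right) - 425327 = \left(29520 + 0\right) - 425327 = 29520 - 425327 = -395807$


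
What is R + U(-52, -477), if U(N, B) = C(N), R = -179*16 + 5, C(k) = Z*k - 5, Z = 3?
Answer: -3020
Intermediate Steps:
C(k) = -5 + 3*k (C(k) = 3*k - 5 = -5 + 3*k)
R = -2859 (R = -2864 + 5 = -2859)
U(N, B) = -5 + 3*N
R + U(-52, -477) = -2859 + (-5 + 3*(-52)) = -2859 + (-5 - 156) = -2859 - 161 = -3020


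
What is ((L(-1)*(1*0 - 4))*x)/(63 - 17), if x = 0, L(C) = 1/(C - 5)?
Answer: 0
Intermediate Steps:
L(C) = 1/(-5 + C)
((L(-1)*(1*0 - 4))*x)/(63 - 17) = (((1*0 - 4)/(-5 - 1))*0)/(63 - 17) = (((0 - 4)/(-6))*0)/46 = (-⅙*(-4)*0)*(1/46) = ((⅔)*0)*(1/46) = 0*(1/46) = 0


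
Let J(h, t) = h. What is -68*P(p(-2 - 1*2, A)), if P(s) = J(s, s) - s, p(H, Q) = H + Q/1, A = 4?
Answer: 0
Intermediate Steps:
p(H, Q) = H + Q (p(H, Q) = H + Q*1 = H + Q)
P(s) = 0 (P(s) = s - s = 0)
-68*P(p(-2 - 1*2, A)) = -68*0 = 0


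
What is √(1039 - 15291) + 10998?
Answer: 10998 + 2*I*√3563 ≈ 10998.0 + 119.38*I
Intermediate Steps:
√(1039 - 15291) + 10998 = √(-14252) + 10998 = 2*I*√3563 + 10998 = 10998 + 2*I*√3563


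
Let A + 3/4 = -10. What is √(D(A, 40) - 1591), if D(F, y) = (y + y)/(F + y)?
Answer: 17*I*√8359/39 ≈ 39.853*I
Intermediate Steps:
A = -43/4 (A = -¾ - 10 = -43/4 ≈ -10.750)
D(F, y) = 2*y/(F + y) (D(F, y) = (2*y)/(F + y) = 2*y/(F + y))
√(D(A, 40) - 1591) = √(2*40/(-43/4 + 40) - 1591) = √(2*40/(117/4) - 1591) = √(2*40*(4/117) - 1591) = √(320/117 - 1591) = √(-185827/117) = 17*I*√8359/39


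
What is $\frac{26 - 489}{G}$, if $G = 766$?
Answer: $- \frac{463}{766} \approx -0.60444$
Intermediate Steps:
$\frac{26 - 489}{G} = \frac{26 - 489}{766} = \left(26 - 489\right) \frac{1}{766} = \left(-463\right) \frac{1}{766} = - \frac{463}{766}$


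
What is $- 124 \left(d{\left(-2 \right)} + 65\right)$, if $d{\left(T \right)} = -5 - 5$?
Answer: $-6820$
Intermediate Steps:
$d{\left(T \right)} = -10$
$- 124 \left(d{\left(-2 \right)} + 65\right) = - 124 \left(-10 + 65\right) = \left(-124\right) 55 = -6820$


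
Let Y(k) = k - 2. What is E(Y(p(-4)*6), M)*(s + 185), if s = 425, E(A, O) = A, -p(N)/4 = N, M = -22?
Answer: 57340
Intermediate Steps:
p(N) = -4*N
Y(k) = -2 + k
E(Y(p(-4)*6), M)*(s + 185) = (-2 - 4*(-4)*6)*(425 + 185) = (-2 + 16*6)*610 = (-2 + 96)*610 = 94*610 = 57340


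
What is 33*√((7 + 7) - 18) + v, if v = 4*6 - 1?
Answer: 23 + 66*I ≈ 23.0 + 66.0*I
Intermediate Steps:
v = 23 (v = 24 - 1 = 23)
33*√((7 + 7) - 18) + v = 33*√((7 + 7) - 18) + 23 = 33*√(14 - 18) + 23 = 33*√(-4) + 23 = 33*(2*I) + 23 = 66*I + 23 = 23 + 66*I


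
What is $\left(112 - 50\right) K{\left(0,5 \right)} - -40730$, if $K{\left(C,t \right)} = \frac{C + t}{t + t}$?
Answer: $40761$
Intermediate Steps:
$K{\left(C,t \right)} = \frac{C + t}{2 t}$
$\left(112 - 50\right) K{\left(0,5 \right)} - -40730 = \left(112 - 50\right) \frac{0 + 5}{2 \cdot 5} - -40730 = 62 \cdot \frac{1}{2} \cdot \frac{1}{5} \cdot 5 + 40730 = 62 \cdot \frac{1}{2} + 40730 = 31 + 40730 = 40761$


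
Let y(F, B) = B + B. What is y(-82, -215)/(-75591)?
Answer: 430/75591 ≈ 0.0056885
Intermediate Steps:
y(F, B) = 2*B
y(-82, -215)/(-75591) = (2*(-215))/(-75591) = -430*(-1/75591) = 430/75591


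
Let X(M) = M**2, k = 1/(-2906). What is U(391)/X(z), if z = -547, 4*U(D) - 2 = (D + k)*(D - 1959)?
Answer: -445406587/869501354 ≈ -0.51225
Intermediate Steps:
k = -1/2906 ≈ -0.00034412
U(D) = 1/2 + (-1959 + D)*(-1/2906 + D)/4 (U(D) = 1/2 + ((D - 1/2906)*(D - 1959))/4 = 1/2 + ((-1/2906 + D)*(-1959 + D))/4 = 1/2 + ((-1959 + D)*(-1/2906 + D))/4 = 1/2 + (-1959 + D)*(-1/2906 + D)/4)
U(391)/X(z) = (7771/11624 - 5692855/11624*391 + (1/4)*391**2)/((-547)**2) = (7771/11624 - 2225906305/11624 + (1/4)*152881)/299209 = (7771/11624 - 2225906305/11624 + 152881/4)*(1/299209) = -445406587/2906*1/299209 = -445406587/869501354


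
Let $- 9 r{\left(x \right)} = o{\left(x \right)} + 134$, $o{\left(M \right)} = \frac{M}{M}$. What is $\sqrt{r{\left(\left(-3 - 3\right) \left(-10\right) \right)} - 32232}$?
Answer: $3 i \sqrt{3583} \approx 179.57 i$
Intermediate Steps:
$o{\left(M \right)} = 1$
$r{\left(x \right)} = -15$ ($r{\left(x \right)} = - \frac{1 + 134}{9} = \left(- \frac{1}{9}\right) 135 = -15$)
$\sqrt{r{\left(\left(-3 - 3\right) \left(-10\right) \right)} - 32232} = \sqrt{-15 - 32232} = \sqrt{-32247} = 3 i \sqrt{3583}$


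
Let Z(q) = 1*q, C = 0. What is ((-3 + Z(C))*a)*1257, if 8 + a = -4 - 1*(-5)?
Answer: 26397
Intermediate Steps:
Z(q) = q
a = -7 (a = -8 + (-4 - 1*(-5)) = -8 + (-4 + 5) = -8 + 1 = -7)
((-3 + Z(C))*a)*1257 = ((-3 + 0)*(-7))*1257 = -3*(-7)*1257 = 21*1257 = 26397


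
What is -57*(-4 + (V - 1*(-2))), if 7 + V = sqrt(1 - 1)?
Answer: 513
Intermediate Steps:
V = -7 (V = -7 + sqrt(1 - 1) = -7 + sqrt(0) = -7 + 0 = -7)
-57*(-4 + (V - 1*(-2))) = -57*(-4 + (-7 - 1*(-2))) = -57*(-4 + (-7 + 2)) = -57*(-4 - 5) = -57*(-9) = -19*(-27) = 513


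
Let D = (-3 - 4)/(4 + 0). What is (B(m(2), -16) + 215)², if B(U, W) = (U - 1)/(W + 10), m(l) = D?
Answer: 26739241/576 ≈ 46422.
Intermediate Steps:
D = -7/4 ≈ -1.7500
m(l) = -7/4
B(U, W) = (-1 + U)/(10 + W)
(B(m(2), -16) + 215)² = ((-1 - 7/4)/(10 - 16) + 215)² = (-11/4/(-6) + 215)² = (-⅙*(-11/4) + 215)² = (11/24 + 215)² = (5171/24)² = 26739241/576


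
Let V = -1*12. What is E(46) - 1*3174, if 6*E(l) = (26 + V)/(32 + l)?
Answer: -742709/234 ≈ -3174.0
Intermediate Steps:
V = -12
E(l) = 7/(3*(32 + l)) (E(l) = ((26 - 12)/(32 + l))/6 = (14/(32 + l))/6 = 7/(3*(32 + l)))
E(46) - 1*3174 = 7/(3*(32 + 46)) - 1*3174 = (7/3)/78 - 3174 = (7/3)*(1/78) - 3174 = 7/234 - 3174 = -742709/234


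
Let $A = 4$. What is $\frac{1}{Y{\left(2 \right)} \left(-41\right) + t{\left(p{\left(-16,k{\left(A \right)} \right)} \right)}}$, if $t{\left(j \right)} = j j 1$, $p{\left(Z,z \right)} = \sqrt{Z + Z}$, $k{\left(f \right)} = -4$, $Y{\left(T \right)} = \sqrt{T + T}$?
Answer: $- \frac{1}{114} \approx -0.0087719$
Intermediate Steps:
$Y{\left(T \right)} = \sqrt{2} \sqrt{T}$ ($Y{\left(T \right)} = \sqrt{2 T} = \sqrt{2} \sqrt{T}$)
$p{\left(Z,z \right)} = \sqrt{2} \sqrt{Z}$ ($p{\left(Z,z \right)} = \sqrt{2 Z} = \sqrt{2} \sqrt{Z}$)
$t{\left(j \right)} = j^{2}$ ($t{\left(j \right)} = j^{2} \cdot 1 = j^{2}$)
$\frac{1}{Y{\left(2 \right)} \left(-41\right) + t{\left(p{\left(-16,k{\left(A \right)} \right)} \right)}} = \frac{1}{\sqrt{2} \sqrt{2} \left(-41\right) + \left(\sqrt{2} \sqrt{-16}\right)^{2}} = \frac{1}{2 \left(-41\right) + \left(\sqrt{2} \cdot 4 i\right)^{2}} = \frac{1}{-82 + \left(4 i \sqrt{2}\right)^{2}} = \frac{1}{-82 - 32} = \frac{1}{-114} = - \frac{1}{114}$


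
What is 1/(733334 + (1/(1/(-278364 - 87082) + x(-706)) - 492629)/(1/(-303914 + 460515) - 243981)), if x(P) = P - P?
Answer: 7641533716/5603823361169759 ≈ 1.3636e-6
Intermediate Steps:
x(P) = 0
1/(733334 + (1/(1/(-278364 - 87082) + x(-706)) - 492629)/(1/(-303914 + 460515) - 243981)) = 1/(733334 + (1/(1/(-278364 - 87082) + 0) - 492629)/(1/(-303914 + 460515) - 243981)) = 1/(733334 + (1/(1/(-365446) + 0) - 492629)/(1/156601 - 243981)) = 1/(733334 + (1/(-1/365446 + 0) - 492629)/(1/156601 - 243981)) = 1/(733334 + (1/(-1/365446) - 492629)/(-38207668580/156601)) = 1/(733334 + (-365446 - 492629)*(-156601/38207668580)) = 1/(733334 - 858075*(-156601/38207668580)) = 1/(733334 + 26875080615/7641533716) = 1/(5603823361169759/7641533716) = 7641533716/5603823361169759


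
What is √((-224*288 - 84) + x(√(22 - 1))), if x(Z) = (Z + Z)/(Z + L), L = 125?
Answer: √(-8074500 - 64594*√21)/√(125 + √21) ≈ 254.16*I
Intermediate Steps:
x(Z) = 2*Z/(125 + Z) (x(Z) = (Z + Z)/(Z + 125) = (2*Z)/(125 + Z) = 2*Z/(125 + Z))
√((-224*288 - 84) + x(√(22 - 1))) = √((-224*288 - 84) + 2*√(22 - 1)/(125 + √(22 - 1))) = √((-64512 - 84) + 2*√21/(125 + √21)) = √(-64596 + 2*√21/(125 + √21))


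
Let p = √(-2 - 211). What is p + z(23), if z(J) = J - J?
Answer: I*√213 ≈ 14.595*I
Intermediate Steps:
p = I*√213 (p = √(-213) = I*√213 ≈ 14.595*I)
z(J) = 0
p + z(23) = I*√213 + 0 = I*√213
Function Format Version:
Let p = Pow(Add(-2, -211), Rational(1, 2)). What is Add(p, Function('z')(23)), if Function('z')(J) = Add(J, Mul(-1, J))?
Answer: Mul(I, Pow(213, Rational(1, 2))) ≈ Mul(14.595, I)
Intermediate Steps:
p = Mul(I, Pow(213, Rational(1, 2))) (p = Pow(-213, Rational(1, 2)) = Mul(I, Pow(213, Rational(1, 2))) ≈ Mul(14.595, I))
Function('z')(J) = 0
Add(p, Function('z')(23)) = Add(Mul(I, Pow(213, Rational(1, 2))), 0) = Mul(I, Pow(213, Rational(1, 2)))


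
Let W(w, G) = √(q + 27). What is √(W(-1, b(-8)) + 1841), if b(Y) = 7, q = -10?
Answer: √(1841 + √17) ≈ 42.955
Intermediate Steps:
W(w, G) = √17 (W(w, G) = √(-10 + 27) = √17)
√(W(-1, b(-8)) + 1841) = √(√17 + 1841) = √(1841 + √17)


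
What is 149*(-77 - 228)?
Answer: -45445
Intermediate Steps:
149*(-77 - 228) = 149*(-305) = -45445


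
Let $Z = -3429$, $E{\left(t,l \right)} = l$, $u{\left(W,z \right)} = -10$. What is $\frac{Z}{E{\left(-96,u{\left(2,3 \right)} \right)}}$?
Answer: $\frac{3429}{10} \approx 342.9$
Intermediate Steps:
$\frac{Z}{E{\left(-96,u{\left(2,3 \right)} \right)}} = - \frac{3429}{-10} = \left(-3429\right) \left(- \frac{1}{10}\right) = \frac{3429}{10}$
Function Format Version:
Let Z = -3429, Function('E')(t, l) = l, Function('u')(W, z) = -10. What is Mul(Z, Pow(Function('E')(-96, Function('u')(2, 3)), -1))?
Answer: Rational(3429, 10) ≈ 342.90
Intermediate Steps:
Mul(Z, Pow(Function('E')(-96, Function('u')(2, 3)), -1)) = Mul(-3429, Pow(-10, -1)) = Mul(-3429, Rational(-1, 10)) = Rational(3429, 10)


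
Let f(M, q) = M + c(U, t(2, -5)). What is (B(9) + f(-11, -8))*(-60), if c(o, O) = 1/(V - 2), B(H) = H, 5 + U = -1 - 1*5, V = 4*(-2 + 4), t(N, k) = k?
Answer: 110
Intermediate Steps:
V = 8 (V = 4*2 = 8)
U = -11 (U = -5 + (-1 - 1*5) = -5 + (-1 - 5) = -5 - 6 = -11)
c(o, O) = ⅙ (c(o, O) = 1/(8 - 2) = 1/6 = ⅙)
f(M, q) = ⅙ + M (f(M, q) = M + ⅙ = ⅙ + M)
(B(9) + f(-11, -8))*(-60) = (9 + (⅙ - 11))*(-60) = (9 - 65/6)*(-60) = -11/6*(-60) = 110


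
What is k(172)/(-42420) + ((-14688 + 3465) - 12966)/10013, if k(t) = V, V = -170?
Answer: -102439517/42475146 ≈ -2.4118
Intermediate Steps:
k(t) = -170
k(172)/(-42420) + ((-14688 + 3465) - 12966)/10013 = -170/(-42420) + ((-14688 + 3465) - 12966)/10013 = -170*(-1/42420) + (-11223 - 12966)*(1/10013) = 17/4242 - 24189*1/10013 = 17/4242 - 24189/10013 = -102439517/42475146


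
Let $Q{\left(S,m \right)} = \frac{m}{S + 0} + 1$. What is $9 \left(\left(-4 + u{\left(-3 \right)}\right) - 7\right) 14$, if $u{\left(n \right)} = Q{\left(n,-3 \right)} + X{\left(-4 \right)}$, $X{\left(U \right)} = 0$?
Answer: $-1134$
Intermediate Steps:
$Q{\left(S,m \right)} = 1 + \frac{m}{S}$ ($Q{\left(S,m \right)} = \frac{m}{S} + 1 = 1 + \frac{m}{S}$)
$u{\left(n \right)} = \frac{-3 + n}{n}$ ($u{\left(n \right)} = \frac{n - 3}{n} + 0 = \frac{-3 + n}{n} + 0 = \frac{-3 + n}{n}$)
$9 \left(\left(-4 + u{\left(-3 \right)}\right) - 7\right) 14 = 9 \left(\left(-4 + \frac{-3 - 3}{-3}\right) - 7\right) 14 = 9 \left(\left(-4 - -2\right) - 7\right) 14 = 9 \left(\left(-4 + 2\right) - 7\right) 14 = 9 \left(-2 - 7\right) 14 = 9 \left(-9\right) 14 = \left(-81\right) 14 = -1134$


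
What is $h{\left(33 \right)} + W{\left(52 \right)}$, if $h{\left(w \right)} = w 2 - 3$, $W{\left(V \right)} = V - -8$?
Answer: $123$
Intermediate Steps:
$W{\left(V \right)} = 8 + V$ ($W{\left(V \right)} = V + 8 = 8 + V$)
$h{\left(w \right)} = -3 + 2 w$ ($h{\left(w \right)} = 2 w - 3 = -3 + 2 w$)
$h{\left(33 \right)} + W{\left(52 \right)} = \left(-3 + 2 \cdot 33\right) + \left(8 + 52\right) = \left(-3 + 66\right) + 60 = 63 + 60 = 123$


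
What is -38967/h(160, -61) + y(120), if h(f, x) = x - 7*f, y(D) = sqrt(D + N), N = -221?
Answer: 38967/1181 + I*sqrt(101) ≈ 32.995 + 10.05*I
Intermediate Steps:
y(D) = sqrt(-221 + D) (y(D) = sqrt(D - 221) = sqrt(-221 + D))
-38967/h(160, -61) + y(120) = -38967/(-61 - 7*160) + sqrt(-221 + 120) = -38967/(-61 - 1120) + sqrt(-101) = -38967/(-1181) + I*sqrt(101) = -38967*(-1/1181) + I*sqrt(101) = 38967/1181 + I*sqrt(101)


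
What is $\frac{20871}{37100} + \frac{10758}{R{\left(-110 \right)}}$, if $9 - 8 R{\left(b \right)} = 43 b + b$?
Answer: $\frac{3294177879}{179897900} \approx 18.311$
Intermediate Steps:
$R{\left(b \right)} = \frac{9}{8} - \frac{11 b}{2}$ ($R{\left(b \right)} = \frac{9}{8} - \frac{43 b + b}{8} = \frac{9}{8} - \frac{44 b}{8} = \frac{9}{8} - \frac{11 b}{2}$)
$\frac{20871}{37100} + \frac{10758}{R{\left(-110 \right)}} = \frac{20871}{37100} + \frac{10758}{\frac{9}{8} - -605} = 20871 \cdot \frac{1}{37100} + \frac{10758}{\frac{9}{8} + 605} = \frac{20871}{37100} + \frac{10758}{\frac{4849}{8}} = \frac{20871}{37100} + 10758 \cdot \frac{8}{4849} = \frac{20871}{37100} + \frac{86064}{4849} = \frac{3294177879}{179897900}$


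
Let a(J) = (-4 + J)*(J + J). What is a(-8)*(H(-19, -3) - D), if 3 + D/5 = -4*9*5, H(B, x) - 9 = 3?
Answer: 177984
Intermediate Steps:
H(B, x) = 12 (H(B, x) = 9 + 3 = 12)
D = -915 (D = -15 + 5*(-4*9*5) = -15 + 5*(-36*5) = -15 + 5*(-180) = -15 - 900 = -915)
a(J) = 2*J*(-4 + J) (a(J) = (-4 + J)*(2*J) = 2*J*(-4 + J))
a(-8)*(H(-19, -3) - D) = (2*(-8)*(-4 - 8))*(12 - 1*(-915)) = (2*(-8)*(-12))*(12 + 915) = 192*927 = 177984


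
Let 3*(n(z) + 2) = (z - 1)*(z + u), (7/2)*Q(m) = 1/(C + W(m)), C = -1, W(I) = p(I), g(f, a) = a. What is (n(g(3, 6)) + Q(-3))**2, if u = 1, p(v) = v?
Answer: 162409/1764 ≈ 92.069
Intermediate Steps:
W(I) = I
Q(m) = 2/(7*(-1 + m))
n(z) = -2 + (1 + z)*(-1 + z)/3 (n(z) = -2 + ((z - 1)*(z + 1))/3 = -2 + ((-1 + z)*(1 + z))/3 = -2 + ((1 + z)*(-1 + z))/3 = -2 + (1 + z)*(-1 + z)/3)
(n(g(3, 6)) + Q(-3))**2 = ((-7/3 + (1/3)*6**2) + 2/(7*(-1 - 3)))**2 = ((-7/3 + (1/3)*36) + (2/7)/(-4))**2 = ((-7/3 + 12) + (2/7)*(-1/4))**2 = (29/3 - 1/14)**2 = (403/42)**2 = 162409/1764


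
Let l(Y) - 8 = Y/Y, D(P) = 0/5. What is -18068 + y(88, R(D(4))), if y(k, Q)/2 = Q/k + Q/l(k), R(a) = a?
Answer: -18068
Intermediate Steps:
D(P) = 0 (D(P) = 0*(⅕) = 0)
l(Y) = 9 (l(Y) = 8 + Y/Y = 8 + 1 = 9)
y(k, Q) = 2*Q/9 + 2*Q/k (y(k, Q) = 2*(Q/k + Q/9) = 2*(Q/9 + Q/k) = 2*Q/9 + 2*Q/k)
-18068 + y(88, R(D(4))) = -18068 + (2/9)*0*(9 + 88)/88 = -18068 + (2/9)*0*(1/88)*97 = -18068 + 0 = -18068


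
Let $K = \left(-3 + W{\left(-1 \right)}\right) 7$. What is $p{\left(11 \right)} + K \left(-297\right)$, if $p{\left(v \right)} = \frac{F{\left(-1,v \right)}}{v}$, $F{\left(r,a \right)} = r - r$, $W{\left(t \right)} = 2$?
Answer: $2079$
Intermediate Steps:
$F{\left(r,a \right)} = 0$
$K = -7$ ($K = \left(-3 + 2\right) 7 = \left(-1\right) 7 = -7$)
$p{\left(v \right)} = 0$ ($p{\left(v \right)} = \frac{0}{v} = 0$)
$p{\left(11 \right)} + K \left(-297\right) = 0 - -2079 = 0 + 2079 = 2079$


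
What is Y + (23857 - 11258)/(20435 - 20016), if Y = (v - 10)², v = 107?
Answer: 3954970/419 ≈ 9439.1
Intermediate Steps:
Y = 9409 (Y = (107 - 10)² = 97² = 9409)
Y + (23857 - 11258)/(20435 - 20016) = 9409 + (23857 - 11258)/(20435 - 20016) = 9409 + 12599/419 = 3954970/419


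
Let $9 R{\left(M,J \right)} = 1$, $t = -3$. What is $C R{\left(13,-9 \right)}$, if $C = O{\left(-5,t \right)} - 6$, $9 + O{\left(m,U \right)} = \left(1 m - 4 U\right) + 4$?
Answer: $- \frac{4}{9} \approx -0.44444$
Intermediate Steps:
$R{\left(M,J \right)} = \frac{1}{9}$ ($R{\left(M,J \right)} = \frac{1}{9} \cdot 1 = \frac{1}{9}$)
$O{\left(m,U \right)} = -5 + m - 4 U$ ($O{\left(m,U \right)} = -9 - \left(-4 - m + 4 U\right) = -9 + \left(4 + m - 4 U\right) = -5 + m - 4 U$)
$C = -4$ ($C = \left(-5 - 5 - -12\right) - 6 = \left(-5 - 5 + 12\right) - 6 = 2 - 6 = -4$)
$C R{\left(13,-9 \right)} = \left(-4\right) \frac{1}{9} = - \frac{4}{9}$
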